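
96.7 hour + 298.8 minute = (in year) 0.01161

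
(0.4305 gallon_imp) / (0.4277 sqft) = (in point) 139.6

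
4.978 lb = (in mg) 2.258e+06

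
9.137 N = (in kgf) 0.9317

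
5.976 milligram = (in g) 0.005976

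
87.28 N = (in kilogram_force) 8.9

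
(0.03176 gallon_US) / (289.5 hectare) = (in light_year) 4.39e-27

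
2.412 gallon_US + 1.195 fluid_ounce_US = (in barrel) 0.05765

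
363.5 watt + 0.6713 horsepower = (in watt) 864.1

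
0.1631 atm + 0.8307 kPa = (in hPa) 173.6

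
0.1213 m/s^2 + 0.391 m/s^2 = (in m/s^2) 0.5123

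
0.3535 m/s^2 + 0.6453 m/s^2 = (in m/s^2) 0.9988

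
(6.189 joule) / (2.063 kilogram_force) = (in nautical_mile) 0.0001652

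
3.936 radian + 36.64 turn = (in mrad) 2.342e+05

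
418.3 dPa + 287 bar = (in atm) 283.2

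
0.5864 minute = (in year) 1.116e-06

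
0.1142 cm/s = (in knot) 0.00222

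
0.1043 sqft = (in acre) 2.394e-06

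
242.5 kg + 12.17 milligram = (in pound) 534.6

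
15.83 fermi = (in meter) 1.583e-14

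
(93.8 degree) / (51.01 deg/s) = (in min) 0.03065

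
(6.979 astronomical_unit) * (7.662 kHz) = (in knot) 1.555e+16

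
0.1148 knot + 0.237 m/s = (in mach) 0.0008695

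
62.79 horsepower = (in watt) 4.682e+04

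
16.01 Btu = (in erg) 1.689e+11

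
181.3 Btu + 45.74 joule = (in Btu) 181.3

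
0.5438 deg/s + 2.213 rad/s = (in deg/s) 127.3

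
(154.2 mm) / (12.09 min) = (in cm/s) 0.02126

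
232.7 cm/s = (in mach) 0.006834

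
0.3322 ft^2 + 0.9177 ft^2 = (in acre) 2.869e-05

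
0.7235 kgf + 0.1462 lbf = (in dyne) 7.745e+05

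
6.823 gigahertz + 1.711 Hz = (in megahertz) 6823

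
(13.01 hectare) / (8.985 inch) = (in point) 1.616e+09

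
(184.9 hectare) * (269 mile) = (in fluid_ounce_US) 2.707e+16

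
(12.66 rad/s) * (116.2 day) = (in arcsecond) 2.622e+13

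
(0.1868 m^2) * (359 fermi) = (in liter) 6.706e-11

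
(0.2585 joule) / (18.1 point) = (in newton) 40.48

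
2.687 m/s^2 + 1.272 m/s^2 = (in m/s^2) 3.959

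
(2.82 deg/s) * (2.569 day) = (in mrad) 1.092e+07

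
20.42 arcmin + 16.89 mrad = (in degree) 1.308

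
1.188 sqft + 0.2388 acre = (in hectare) 0.09665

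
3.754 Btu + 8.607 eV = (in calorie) 946.6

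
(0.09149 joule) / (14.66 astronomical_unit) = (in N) 4.172e-14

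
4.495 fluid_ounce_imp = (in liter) 0.1277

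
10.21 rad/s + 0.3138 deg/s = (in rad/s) 10.22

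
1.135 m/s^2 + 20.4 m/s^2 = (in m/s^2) 21.54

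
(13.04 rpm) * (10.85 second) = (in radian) 14.82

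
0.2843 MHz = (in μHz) 2.843e+11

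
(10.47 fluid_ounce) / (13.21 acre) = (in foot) 1.9e-08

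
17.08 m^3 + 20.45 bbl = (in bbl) 127.9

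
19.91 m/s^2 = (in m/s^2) 19.91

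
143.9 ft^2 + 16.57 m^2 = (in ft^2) 322.3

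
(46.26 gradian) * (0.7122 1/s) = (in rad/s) 0.5175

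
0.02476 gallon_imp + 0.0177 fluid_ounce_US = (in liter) 0.1131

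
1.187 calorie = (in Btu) 0.004707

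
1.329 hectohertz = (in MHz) 0.0001329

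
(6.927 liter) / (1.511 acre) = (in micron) 1.133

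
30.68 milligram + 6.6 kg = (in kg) 6.6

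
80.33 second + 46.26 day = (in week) 6.609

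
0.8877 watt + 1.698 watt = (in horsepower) 0.003467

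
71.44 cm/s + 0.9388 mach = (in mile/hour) 716.7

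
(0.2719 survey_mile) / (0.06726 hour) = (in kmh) 6.506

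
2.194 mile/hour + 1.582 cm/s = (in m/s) 0.9966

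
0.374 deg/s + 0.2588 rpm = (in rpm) 0.3211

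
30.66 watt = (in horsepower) 0.04112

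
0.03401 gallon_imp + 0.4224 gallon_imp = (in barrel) 0.01305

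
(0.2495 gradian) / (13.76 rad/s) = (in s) 0.0002848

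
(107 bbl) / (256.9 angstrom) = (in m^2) 6.622e+08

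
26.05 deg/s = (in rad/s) 0.4547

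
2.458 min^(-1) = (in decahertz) 0.004097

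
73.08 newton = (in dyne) 7.308e+06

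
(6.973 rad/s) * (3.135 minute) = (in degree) 7.515e+04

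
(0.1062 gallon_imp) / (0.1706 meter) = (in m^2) 0.00283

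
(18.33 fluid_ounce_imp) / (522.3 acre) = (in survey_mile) 1.531e-13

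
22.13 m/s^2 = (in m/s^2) 22.13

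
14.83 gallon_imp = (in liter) 67.42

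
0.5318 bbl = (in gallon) 22.34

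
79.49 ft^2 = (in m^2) 7.385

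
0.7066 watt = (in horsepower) 0.0009476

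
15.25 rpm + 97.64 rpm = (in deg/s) 677.3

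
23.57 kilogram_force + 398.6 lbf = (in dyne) 2.004e+08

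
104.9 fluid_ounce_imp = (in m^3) 0.002981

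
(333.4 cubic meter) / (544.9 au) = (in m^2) 4.09e-12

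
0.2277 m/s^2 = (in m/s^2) 0.2277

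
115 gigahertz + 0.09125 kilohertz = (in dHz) 1.15e+12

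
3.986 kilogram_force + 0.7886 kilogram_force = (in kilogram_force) 4.775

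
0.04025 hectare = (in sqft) 4332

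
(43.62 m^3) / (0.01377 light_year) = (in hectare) 3.348e-17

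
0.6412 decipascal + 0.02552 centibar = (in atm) 0.0002525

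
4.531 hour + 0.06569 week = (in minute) 934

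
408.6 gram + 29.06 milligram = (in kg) 0.4086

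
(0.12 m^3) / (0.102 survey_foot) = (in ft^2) 41.55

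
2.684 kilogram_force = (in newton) 26.32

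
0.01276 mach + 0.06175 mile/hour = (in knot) 8.499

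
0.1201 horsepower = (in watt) 89.56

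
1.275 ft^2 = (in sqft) 1.275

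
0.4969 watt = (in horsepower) 0.0006664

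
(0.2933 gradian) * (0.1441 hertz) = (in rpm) 0.00634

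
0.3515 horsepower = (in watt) 262.1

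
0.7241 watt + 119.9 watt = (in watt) 120.6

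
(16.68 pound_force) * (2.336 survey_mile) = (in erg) 2.789e+12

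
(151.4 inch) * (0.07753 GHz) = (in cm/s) 2.981e+10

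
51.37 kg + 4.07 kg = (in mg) 5.544e+07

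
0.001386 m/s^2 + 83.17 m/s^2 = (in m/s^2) 83.17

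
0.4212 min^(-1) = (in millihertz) 7.02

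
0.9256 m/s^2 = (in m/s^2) 0.9256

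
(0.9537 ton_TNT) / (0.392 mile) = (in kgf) 6.45e+05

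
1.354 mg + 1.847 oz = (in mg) 5.236e+04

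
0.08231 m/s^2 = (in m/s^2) 0.08231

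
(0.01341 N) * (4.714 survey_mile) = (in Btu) 0.09643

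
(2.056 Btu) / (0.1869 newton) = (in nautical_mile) 6.267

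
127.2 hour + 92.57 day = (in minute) 1.409e+05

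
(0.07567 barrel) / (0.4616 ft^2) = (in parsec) 9.092e-18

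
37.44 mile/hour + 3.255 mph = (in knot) 35.36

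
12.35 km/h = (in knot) 6.668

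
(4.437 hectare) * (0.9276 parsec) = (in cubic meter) 1.27e+21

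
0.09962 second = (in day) 1.153e-06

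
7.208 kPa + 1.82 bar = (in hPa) 1892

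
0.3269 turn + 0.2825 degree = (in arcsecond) 4.247e+05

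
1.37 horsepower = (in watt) 1022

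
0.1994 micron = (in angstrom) 1994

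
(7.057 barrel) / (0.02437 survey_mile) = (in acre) 7.069e-06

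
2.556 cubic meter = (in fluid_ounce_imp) 8.996e+04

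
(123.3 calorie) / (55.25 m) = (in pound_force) 2.099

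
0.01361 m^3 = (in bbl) 0.0856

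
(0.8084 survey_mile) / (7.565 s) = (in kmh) 619.1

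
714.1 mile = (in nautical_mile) 620.5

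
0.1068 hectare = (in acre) 0.2639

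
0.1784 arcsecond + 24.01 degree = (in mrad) 419.1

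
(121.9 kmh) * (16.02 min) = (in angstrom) 3.255e+14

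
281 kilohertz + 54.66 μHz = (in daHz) 2.81e+04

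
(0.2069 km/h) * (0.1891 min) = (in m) 0.6521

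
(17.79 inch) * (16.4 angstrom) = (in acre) 1.831e-13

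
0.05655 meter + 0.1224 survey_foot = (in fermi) 9.386e+13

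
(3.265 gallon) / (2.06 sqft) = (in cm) 6.458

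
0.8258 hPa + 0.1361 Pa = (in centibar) 0.08272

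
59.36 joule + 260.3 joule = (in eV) 1.995e+21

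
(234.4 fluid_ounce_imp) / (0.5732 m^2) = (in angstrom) 1.162e+08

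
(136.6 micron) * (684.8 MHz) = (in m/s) 9.354e+04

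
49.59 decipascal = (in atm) 4.894e-05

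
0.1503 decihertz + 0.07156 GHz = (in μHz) 7.156e+13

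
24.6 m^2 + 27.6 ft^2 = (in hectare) 0.002716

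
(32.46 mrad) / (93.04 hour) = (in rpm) 9.254e-07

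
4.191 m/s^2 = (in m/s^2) 4.191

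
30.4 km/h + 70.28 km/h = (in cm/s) 2797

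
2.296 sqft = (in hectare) 2.133e-05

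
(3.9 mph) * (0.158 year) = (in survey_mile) 5398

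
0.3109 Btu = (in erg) 3.28e+09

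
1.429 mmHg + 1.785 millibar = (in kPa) 0.369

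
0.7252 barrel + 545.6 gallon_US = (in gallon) 576.1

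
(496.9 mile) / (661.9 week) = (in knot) 0.003883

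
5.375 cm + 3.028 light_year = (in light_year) 3.028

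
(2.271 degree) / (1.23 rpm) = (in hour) 8.548e-05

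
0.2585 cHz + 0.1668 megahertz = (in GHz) 0.0001668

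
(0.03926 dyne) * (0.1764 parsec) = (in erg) 2.137e+16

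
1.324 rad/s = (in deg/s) 75.86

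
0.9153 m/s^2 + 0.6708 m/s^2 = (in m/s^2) 1.586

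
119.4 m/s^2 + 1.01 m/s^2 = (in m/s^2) 120.4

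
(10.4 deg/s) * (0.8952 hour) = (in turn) 93.1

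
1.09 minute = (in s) 65.4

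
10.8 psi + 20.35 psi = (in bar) 2.148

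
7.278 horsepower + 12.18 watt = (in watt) 5439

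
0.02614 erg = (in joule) 2.614e-09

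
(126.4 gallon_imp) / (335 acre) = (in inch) 1.669e-05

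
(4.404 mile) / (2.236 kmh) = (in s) 1.141e+04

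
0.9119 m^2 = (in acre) 0.0002253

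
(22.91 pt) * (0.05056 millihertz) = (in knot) 7.943e-07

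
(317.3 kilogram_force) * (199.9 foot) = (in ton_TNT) 4.531e-05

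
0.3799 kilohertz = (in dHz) 3799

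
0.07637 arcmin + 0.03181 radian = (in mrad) 31.83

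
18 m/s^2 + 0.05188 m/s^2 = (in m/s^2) 18.05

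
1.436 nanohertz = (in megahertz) 1.436e-15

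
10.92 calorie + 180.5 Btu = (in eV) 1.189e+24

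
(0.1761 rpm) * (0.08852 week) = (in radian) 987.3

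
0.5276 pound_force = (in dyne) 2.347e+05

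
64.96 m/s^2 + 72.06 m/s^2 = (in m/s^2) 137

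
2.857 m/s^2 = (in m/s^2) 2.857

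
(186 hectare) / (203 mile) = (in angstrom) 5.693e+10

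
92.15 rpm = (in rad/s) 9.65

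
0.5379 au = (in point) 2.281e+14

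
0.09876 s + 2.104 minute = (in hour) 0.03509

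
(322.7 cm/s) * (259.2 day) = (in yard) 7.903e+07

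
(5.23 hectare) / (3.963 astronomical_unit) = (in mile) 5.482e-11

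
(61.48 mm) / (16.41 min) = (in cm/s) 0.006244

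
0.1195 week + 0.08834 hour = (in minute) 1210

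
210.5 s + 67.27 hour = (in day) 2.805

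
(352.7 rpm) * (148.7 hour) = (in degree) 1.133e+09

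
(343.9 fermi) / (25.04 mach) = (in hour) 1.12e-20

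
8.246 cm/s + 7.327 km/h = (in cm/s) 211.8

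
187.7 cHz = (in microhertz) 1.877e+06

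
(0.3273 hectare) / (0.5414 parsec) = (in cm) 1.959e-11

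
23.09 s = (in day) 0.0002672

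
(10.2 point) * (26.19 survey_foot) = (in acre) 7.098e-06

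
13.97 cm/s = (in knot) 0.2716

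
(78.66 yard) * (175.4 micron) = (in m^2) 0.01262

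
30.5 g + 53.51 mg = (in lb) 0.06736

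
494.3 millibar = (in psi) 7.169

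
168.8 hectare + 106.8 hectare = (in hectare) 275.6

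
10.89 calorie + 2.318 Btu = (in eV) 1.555e+22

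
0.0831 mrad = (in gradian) 0.00529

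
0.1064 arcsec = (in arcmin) 0.001773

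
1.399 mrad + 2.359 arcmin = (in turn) 0.0003319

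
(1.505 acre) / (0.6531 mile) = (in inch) 228.1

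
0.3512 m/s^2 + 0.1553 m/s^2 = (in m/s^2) 0.5065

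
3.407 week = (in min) 3.434e+04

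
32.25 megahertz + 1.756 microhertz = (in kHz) 3.225e+04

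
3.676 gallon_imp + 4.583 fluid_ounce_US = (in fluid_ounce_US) 569.7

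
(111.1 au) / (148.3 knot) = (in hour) 6.051e+07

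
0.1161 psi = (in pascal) 800.5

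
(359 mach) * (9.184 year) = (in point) 1.004e+17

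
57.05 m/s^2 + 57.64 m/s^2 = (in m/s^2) 114.7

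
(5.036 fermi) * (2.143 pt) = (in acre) 9.408e-22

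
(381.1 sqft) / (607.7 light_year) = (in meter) 6.158e-18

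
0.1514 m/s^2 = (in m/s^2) 0.1514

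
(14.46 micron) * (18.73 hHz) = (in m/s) 0.02708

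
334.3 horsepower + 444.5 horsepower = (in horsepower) 778.8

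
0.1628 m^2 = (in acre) 4.023e-05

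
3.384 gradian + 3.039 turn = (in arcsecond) 3.95e+06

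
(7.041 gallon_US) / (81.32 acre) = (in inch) 3.189e-06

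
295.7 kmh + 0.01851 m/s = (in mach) 0.2413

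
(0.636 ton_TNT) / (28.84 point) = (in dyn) 2.615e+16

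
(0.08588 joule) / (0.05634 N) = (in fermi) 1.524e+15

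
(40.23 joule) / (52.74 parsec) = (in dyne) 2.472e-12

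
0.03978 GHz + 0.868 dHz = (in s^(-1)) 3.978e+07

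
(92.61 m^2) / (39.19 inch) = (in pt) 2.637e+05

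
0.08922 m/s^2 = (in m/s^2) 0.08922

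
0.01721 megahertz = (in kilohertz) 17.21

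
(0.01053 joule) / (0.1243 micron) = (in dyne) 8.471e+09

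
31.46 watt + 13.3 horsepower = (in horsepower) 13.34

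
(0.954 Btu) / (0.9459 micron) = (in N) 1.064e+09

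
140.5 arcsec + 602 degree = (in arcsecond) 2.167e+06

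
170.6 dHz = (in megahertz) 1.706e-05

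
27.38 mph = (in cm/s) 1224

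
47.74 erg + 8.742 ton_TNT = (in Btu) 3.467e+07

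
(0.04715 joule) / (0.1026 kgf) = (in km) 4.686e-05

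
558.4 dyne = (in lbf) 0.001255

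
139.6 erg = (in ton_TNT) 3.337e-15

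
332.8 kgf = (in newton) 3264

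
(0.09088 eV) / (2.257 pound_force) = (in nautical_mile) 7.831e-25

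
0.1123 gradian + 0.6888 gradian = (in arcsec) 2596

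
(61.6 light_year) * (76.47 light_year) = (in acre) 1.042e+32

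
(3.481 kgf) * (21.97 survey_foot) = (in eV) 1.427e+21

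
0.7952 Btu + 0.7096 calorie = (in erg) 8.419e+09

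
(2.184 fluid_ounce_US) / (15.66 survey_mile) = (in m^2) 2.563e-09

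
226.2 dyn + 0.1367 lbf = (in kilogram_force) 0.06224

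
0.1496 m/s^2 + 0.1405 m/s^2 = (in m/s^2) 0.2901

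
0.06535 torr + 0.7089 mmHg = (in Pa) 103.2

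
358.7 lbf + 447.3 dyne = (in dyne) 1.596e+08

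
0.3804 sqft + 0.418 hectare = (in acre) 1.033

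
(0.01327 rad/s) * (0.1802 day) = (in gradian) 1.315e+04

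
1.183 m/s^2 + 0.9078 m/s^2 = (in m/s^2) 2.091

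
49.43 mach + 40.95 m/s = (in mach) 49.55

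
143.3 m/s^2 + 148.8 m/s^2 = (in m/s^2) 292.1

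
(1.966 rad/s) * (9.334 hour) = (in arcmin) 2.271e+08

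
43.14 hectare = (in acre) 106.6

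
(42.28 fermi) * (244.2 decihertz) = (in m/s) 1.032e-12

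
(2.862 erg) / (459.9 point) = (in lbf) 3.966e-07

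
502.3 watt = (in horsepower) 0.6736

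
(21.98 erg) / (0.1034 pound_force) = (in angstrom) 4.779e+04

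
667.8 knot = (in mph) 768.5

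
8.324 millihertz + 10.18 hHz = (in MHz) 0.001018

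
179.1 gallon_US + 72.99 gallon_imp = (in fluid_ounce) 3.414e+04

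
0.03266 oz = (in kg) 0.0009259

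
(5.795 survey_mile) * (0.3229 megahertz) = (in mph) 6.736e+09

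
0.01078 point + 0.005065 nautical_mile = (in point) 2.659e+04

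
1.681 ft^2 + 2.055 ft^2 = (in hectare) 3.471e-05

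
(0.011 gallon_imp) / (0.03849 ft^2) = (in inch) 0.5506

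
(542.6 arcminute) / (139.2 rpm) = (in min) 0.0001805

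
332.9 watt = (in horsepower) 0.4464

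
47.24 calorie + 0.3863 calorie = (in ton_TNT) 4.763e-08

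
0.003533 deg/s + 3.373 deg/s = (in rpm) 0.5628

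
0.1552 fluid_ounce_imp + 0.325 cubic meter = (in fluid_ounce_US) 1.099e+04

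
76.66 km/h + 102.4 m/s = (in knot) 240.4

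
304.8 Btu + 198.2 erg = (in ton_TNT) 7.686e-05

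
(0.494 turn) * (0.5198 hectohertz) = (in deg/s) 9244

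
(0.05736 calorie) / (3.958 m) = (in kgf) 0.006183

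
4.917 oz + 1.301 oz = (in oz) 6.218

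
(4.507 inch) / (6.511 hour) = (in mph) 1.093e-05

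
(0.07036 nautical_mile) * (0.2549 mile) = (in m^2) 5.345e+04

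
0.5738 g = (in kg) 0.0005738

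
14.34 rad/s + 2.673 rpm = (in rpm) 139.6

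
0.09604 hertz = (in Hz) 0.09604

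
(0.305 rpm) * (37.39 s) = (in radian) 1.194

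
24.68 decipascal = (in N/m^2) 2.468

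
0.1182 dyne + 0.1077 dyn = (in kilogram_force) 2.304e-07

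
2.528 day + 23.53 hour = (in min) 5052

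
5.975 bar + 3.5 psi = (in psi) 90.16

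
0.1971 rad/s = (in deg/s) 11.29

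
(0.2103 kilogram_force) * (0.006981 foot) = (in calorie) 0.001049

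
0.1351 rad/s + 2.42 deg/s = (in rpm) 1.693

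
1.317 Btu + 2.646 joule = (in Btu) 1.32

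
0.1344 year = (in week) 7.008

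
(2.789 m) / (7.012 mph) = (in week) 1.471e-06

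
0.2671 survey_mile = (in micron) 4.299e+08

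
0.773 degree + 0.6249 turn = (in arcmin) 1.354e+04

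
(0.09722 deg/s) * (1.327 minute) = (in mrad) 135.1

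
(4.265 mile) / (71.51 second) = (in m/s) 95.98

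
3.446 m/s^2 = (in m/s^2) 3.446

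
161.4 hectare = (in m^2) 1.614e+06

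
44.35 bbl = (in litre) 7051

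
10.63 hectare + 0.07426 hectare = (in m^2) 1.07e+05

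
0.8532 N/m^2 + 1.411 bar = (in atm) 1.393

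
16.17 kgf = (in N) 158.6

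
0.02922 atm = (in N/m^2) 2961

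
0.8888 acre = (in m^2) 3597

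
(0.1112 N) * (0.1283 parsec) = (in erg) 4.402e+21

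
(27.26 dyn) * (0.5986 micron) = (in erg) 0.001632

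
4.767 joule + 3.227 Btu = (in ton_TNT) 8.149e-07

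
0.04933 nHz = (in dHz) 4.933e-10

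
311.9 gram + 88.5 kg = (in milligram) 8.881e+07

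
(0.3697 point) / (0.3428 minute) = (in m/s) 6.341e-06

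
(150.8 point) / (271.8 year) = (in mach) 1.823e-14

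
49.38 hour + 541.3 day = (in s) 4.695e+07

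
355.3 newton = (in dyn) 3.553e+07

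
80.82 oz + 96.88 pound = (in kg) 46.24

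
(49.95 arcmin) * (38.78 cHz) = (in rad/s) 0.005635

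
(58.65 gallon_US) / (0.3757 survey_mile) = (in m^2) 0.0003672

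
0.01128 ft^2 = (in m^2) 0.001048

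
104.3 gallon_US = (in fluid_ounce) 1.335e+04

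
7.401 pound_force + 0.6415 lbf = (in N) 35.77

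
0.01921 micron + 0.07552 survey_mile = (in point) 3.445e+05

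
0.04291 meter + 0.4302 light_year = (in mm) 4.07e+18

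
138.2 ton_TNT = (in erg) 5.782e+18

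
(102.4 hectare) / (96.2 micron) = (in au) 0.07115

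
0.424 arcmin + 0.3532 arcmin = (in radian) 0.0002261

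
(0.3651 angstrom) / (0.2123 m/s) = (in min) 2.866e-12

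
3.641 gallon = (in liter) 13.78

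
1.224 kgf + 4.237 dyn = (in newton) 12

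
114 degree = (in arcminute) 6840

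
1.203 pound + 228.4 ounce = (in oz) 247.6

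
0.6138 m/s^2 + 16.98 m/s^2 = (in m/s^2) 17.59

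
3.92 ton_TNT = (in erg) 1.64e+17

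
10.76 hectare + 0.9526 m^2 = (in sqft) 1.158e+06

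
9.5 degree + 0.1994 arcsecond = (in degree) 9.5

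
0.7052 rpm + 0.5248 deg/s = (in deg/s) 4.756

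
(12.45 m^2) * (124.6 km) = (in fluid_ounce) 5.245e+10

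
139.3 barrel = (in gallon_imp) 4872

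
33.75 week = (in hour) 5670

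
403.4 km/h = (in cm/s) 1.121e+04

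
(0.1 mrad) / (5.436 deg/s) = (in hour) 2.928e-07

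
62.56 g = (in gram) 62.56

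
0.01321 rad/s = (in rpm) 0.1261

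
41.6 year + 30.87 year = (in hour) 6.348e+05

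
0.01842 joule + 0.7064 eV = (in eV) 1.15e+17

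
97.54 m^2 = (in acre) 0.0241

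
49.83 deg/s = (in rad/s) 0.8697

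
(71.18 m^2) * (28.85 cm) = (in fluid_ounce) 6.944e+05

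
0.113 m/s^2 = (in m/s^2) 0.113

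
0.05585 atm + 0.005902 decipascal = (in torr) 42.45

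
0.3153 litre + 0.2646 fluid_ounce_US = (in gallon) 0.08536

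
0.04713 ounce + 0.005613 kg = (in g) 6.949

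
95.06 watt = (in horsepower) 0.1275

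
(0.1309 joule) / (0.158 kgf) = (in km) 8.448e-05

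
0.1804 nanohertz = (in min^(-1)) 1.082e-08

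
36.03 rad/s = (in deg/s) 2064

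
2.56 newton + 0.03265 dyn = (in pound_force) 0.5755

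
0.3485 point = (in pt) 0.3485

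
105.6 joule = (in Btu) 0.1001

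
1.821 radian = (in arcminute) 6260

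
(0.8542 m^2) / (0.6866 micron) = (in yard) 1.361e+06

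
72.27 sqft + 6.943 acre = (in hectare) 2.81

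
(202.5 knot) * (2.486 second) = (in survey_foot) 849.7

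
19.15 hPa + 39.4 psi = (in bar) 2.736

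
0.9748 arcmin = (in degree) 0.01625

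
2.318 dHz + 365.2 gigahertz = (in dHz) 3.652e+12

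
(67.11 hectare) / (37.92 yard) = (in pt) 5.486e+07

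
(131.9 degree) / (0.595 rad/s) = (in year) 1.227e-07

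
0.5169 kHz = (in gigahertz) 5.169e-07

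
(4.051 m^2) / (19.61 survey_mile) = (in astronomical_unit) 8.58e-16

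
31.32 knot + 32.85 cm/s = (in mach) 0.04828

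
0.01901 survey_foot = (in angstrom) 5.794e+07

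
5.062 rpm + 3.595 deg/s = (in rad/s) 0.5928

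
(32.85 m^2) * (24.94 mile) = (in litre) 1.319e+09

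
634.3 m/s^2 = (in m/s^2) 634.3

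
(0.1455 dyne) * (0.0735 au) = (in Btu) 15.16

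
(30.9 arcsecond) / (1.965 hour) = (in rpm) 2.022e-07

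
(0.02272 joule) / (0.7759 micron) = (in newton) 2.928e+04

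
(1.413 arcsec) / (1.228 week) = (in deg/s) 5.285e-10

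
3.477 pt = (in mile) 7.622e-07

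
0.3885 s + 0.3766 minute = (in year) 7.288e-07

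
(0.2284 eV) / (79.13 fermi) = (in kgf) 4.716e-08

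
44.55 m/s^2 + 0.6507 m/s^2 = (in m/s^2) 45.2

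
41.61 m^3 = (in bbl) 261.7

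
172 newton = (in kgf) 17.54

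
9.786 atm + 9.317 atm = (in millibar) 1.936e+04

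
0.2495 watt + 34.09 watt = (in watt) 34.34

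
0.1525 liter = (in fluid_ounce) 5.157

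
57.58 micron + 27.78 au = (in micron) 4.156e+18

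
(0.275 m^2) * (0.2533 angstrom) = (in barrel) 4.381e-11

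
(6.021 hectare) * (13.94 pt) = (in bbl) 1862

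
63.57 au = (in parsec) 0.0003082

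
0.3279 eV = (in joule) 5.254e-20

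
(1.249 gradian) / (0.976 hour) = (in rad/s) 5.584e-06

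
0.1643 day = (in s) 1.42e+04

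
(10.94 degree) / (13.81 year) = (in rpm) 4.187e-09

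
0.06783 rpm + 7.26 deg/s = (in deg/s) 7.667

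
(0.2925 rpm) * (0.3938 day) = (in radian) 1042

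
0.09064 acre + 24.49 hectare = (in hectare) 24.53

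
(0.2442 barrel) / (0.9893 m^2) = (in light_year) 4.148e-18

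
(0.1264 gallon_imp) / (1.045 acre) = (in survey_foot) 4.458e-07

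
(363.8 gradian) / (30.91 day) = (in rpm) 2.043e-05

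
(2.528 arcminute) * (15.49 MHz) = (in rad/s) 1.139e+04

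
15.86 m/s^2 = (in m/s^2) 15.86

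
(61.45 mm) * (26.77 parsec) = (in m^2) 5.076e+16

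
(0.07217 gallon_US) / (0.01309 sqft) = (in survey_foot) 0.737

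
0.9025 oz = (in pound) 0.05641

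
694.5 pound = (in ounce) 1.111e+04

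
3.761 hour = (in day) 0.1567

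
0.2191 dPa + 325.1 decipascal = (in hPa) 0.3253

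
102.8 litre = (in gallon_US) 27.16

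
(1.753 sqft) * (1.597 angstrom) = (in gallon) 6.871e-09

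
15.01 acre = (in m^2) 6.074e+04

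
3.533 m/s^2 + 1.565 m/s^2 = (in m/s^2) 5.098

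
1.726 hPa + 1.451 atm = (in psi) 21.35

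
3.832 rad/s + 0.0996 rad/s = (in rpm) 37.54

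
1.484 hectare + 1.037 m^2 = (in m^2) 1.484e+04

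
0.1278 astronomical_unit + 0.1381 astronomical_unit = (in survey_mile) 2.472e+07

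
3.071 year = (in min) 1.614e+06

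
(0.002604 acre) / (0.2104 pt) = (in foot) 4.658e+05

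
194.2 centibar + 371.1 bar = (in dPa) 3.73e+08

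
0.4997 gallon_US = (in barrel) 0.0119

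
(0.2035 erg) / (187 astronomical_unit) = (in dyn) 7.274e-17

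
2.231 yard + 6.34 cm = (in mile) 0.001307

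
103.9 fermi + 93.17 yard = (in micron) 8.519e+07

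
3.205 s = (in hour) 0.0008903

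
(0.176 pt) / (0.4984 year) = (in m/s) 3.95e-12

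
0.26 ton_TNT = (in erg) 1.088e+16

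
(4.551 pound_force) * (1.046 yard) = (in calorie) 4.628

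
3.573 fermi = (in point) 1.013e-11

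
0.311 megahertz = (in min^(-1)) 1.866e+07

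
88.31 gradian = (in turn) 0.2208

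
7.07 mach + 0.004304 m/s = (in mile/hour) 5385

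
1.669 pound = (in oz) 26.7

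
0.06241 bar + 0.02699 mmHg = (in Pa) 6245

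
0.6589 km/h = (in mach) 0.0005375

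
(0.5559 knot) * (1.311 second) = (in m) 0.3749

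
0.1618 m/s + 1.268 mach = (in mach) 1.268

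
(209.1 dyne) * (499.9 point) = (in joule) 0.0003688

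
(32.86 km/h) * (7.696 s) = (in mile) 0.04365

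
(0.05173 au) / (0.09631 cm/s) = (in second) 8.035e+12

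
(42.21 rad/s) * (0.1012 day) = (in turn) 5.874e+04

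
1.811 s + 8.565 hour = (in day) 0.3569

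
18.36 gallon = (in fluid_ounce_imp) 2446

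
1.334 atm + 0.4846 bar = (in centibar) 183.6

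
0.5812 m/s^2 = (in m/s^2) 0.5812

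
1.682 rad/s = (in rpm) 16.06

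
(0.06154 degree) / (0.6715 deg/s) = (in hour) 2.546e-05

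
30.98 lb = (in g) 1.405e+04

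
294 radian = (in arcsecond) 6.064e+07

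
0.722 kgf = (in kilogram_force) 0.722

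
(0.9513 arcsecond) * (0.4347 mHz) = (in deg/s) 1.149e-07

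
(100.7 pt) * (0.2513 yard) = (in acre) 2.017e-06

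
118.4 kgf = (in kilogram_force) 118.4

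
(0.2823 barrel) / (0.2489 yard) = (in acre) 4.873e-05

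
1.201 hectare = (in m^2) 1.201e+04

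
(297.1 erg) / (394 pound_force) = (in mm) 1.695e-05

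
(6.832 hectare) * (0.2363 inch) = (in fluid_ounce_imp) 1.443e+07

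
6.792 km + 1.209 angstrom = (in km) 6.792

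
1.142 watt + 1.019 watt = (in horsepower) 0.002898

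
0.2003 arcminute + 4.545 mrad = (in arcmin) 15.82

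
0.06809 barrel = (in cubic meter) 0.01083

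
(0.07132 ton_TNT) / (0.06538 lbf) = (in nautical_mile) 5.54e+05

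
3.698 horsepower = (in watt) 2758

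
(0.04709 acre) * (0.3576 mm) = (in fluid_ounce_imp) 2398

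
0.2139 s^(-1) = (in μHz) 2.139e+05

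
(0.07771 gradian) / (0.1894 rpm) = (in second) 0.06154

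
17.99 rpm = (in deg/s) 107.9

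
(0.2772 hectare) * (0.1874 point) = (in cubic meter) 0.1833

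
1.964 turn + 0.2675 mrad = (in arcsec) 2.545e+06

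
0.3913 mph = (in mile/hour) 0.3913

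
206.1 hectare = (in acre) 509.3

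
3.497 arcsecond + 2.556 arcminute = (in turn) 0.000121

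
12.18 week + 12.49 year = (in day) 4644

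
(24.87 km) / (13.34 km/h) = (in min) 111.9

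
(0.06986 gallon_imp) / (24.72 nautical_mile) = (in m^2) 6.937e-09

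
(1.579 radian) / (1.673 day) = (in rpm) 0.0001043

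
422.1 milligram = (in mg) 422.1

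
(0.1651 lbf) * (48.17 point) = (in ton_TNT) 2.983e-12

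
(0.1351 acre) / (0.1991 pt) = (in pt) 2.206e+10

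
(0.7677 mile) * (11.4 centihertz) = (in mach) 0.4136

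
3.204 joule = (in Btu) 0.003037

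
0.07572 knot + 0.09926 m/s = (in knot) 0.2687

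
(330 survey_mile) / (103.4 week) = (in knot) 0.01651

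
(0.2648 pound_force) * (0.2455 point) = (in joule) 0.000102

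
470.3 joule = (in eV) 2.935e+21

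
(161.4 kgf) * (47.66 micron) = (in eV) 4.708e+17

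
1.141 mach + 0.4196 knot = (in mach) 1.142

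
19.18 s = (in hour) 0.005328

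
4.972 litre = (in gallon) 1.313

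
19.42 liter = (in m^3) 0.01942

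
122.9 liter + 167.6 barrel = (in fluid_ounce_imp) 9.421e+05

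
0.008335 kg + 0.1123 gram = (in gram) 8.447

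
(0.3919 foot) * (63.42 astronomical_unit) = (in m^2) 1.133e+12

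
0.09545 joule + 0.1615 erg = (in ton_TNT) 2.281e-11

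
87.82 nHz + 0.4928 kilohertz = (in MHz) 0.0004928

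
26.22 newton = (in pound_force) 5.894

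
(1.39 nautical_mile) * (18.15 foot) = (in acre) 3.519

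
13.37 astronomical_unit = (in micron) 2e+18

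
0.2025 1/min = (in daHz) 0.0003375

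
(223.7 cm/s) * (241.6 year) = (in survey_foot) 5.592e+10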